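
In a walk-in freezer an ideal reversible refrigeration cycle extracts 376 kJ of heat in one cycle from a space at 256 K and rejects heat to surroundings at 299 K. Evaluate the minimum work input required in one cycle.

W_in ≈ 63.16 kJ

COP_R = T_C/(T_H − T_C) = 256.00/43.00 = 5.9535.
W = Q_C/COP_R = 376/5.9535 = 63.16 kJ.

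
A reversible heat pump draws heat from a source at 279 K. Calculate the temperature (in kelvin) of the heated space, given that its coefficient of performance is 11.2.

COP_HP = T_H/(T_H − T_C) ⇒ T_H = T_C·COP_HP/(COP_HP − 1) = 279.00 × 11.2/(11.2 − 1) = 306.4 K.

T_H ≈ 306.4 K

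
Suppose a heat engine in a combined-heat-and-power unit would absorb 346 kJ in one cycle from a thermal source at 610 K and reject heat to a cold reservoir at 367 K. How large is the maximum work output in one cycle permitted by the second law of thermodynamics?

The upper bound on efficiency is η_max = 1 − T_C/T_H = 1 − 367.00/610.00 = 0.3984.
W_max = η_max · Q_H = 0.3984 × 346 = 138 kJ.

W_max ≈ 138 kJ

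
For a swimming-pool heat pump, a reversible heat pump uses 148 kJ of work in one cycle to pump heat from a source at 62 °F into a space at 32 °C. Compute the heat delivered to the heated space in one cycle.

Q_H ≈ 2945 kJ

T_H = 32 °C → 32 + 273.15 = 305.15 K.
T_C = 62 °F → (62 − 32) × 5/9 = 16.67 °C = 289.82 K.
COP_HP = T_H/(T_H − T_C) = 305.15/15.33 = 19.9011.
Q_H = COP_HP · W = 19.9011 × 148 = 2945 kJ.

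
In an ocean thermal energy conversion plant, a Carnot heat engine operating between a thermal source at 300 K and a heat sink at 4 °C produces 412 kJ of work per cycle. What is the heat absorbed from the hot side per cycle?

Q_H ≈ 5410 kJ

T_C = 4 °C → 4 + 273.15 = 277.15 K.
η_rev = 1 − T_C/T_H = 1 − 277.15/300.00 = 0.0762.
Q_H = W/η = 412/0.0762 = 5410 kJ.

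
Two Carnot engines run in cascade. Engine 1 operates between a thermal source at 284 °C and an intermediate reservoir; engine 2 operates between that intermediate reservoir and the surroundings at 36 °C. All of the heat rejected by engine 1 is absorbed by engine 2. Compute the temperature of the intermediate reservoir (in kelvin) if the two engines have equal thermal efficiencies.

T_m ≈ 415 K

T_H = 284 °C → 284 + 273.15 = 557.15 K.
T_C = 36 °C → 36 + 273.15 = 309.15 K.
Equal efficiencies require 1 − T_m/T_H = 1 − T_C/T_m, i.e. T_m/T_H = T_C/T_m, so T_m = √(T_H·T_C) = √(557.15 × 309.15) = 415 K.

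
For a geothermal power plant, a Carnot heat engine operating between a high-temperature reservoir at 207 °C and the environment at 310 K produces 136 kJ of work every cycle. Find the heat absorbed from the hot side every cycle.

T_H = 207 °C → 207 + 273.15 = 480.15 K.
η_rev = 1 − T_C/T_H = 1 − 310.00/480.15 = 0.3544.
Q_H = W/η = 136/0.3544 = 384 kJ.

Q_H ≈ 384 kJ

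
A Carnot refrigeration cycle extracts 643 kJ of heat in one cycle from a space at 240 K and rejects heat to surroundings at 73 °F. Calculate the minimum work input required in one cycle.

W_in ≈ 149.8 kJ

T_H = 73 °F → (73 − 32) × 5/9 = 22.78 °C = 295.93 K.
For a reversible refrigerator, COP_R = T_C/(T_H − T_C) = 240.00/55.93 = 4.2912.
W = Q_C/COP_R = 643/4.2912 = 149.8 kJ.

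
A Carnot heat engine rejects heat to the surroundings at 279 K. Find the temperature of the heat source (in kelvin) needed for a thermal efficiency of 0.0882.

T_H ≈ 306 K

From η = 1 − T_C/T_H, solving for T_H gives T_H = T_C/(1 − η) = 279.00/(1 − 0.0882) = 306 K.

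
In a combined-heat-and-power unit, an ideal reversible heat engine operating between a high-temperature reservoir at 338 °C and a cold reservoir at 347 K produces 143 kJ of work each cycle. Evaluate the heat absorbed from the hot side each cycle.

Q_H ≈ 330.9 kJ

T_H = 338 °C → 338 + 273.15 = 611.15 K.
η_rev = 1 − T_C/T_H = 1 − 347.00/611.15 = 0.4322.
Q_H = W/η = 143/0.4322 = 330.9 kJ.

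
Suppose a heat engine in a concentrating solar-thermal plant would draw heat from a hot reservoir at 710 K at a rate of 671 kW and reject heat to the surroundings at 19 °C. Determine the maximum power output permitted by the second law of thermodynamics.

Ẇ_max ≈ 394.9 kW

T_C = 19 °C → 19 + 273.15 = 292.15 K.
No engine can exceed the Carnot limit: η_max = 1 − T_C/T_H = 1 − 292.15/710.00 = 0.5885.
W_max = η_max · Q_H = 0.5885 × 671 = 394.9 kW.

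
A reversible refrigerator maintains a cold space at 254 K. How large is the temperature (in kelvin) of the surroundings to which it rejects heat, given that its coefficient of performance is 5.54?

COP_R = T_C/(T_H − T_C) ⇒ T_H = T_C·(1 + 1/COP_R) = 254.00 × (1 + 1/5.54) = 300 K.

T_H ≈ 300 K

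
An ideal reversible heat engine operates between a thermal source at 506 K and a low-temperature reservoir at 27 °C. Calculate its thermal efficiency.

T_C = 27 °C → 27 + 273.15 = 300.15 K.
η_rev = 1 − T_C/T_H = 1 − 300.15/506.00 = 0.407.

η ≈ 0.407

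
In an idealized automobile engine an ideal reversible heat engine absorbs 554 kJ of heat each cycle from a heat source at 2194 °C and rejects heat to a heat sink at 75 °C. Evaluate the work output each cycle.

W ≈ 475.8 kJ

T_H = 2194 °C → 2194 + 273.15 = 2467.15 K.
T_C = 75 °C → 75 + 273.15 = 348.15 K.
The Carnot efficiency is η = 1 − T_C/T_H = 1 − 348.15/2467.15 = 0.8589.
W = η·Q_H = 0.8589 × 554 = 475.8 kJ.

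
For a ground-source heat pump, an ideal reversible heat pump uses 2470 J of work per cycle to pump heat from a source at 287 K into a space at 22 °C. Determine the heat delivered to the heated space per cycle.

Q_H ≈ 89450 J

T_H = 22 °C → 22 + 273.15 = 295.15 K.
Reversible heating COP: COP_HP = T_H/(T_H − T_C) = 295.15/8.15 = 36.2147.
Q_H = COP_HP · W = 36.2147 × 2470 = 89450 J.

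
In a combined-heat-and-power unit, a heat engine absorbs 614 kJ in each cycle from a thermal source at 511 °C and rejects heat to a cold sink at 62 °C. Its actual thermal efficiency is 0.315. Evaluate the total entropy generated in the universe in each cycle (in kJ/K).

T_H = 511 °C → 511 + 273.15 = 784.15 K.
T_C = 62 °C → 62 + 273.15 = 335.15 K.
W = η·Q_H = 0.315 × 614 = 193.4 kJ, so Q_C = Q_H − W = 420.6 kJ.
Entropy balance on the reservoirs: −Q_H/T_H = -0.7830 kJ/K, +Q_C/T_C = 1.255 kJ/K.
ΔS_univ = −Q_H/T_H + Q_C/T_C = 0.472 kJ/K (> 0, since η = 0.315 < η_Carnot = 0.573).

ΔS_univ ≈ 0.472 kJ/K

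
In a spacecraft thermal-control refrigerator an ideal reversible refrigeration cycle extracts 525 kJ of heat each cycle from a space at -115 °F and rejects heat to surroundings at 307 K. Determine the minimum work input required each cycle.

W_in ≈ 316.7 kJ

T_C = -115 °F → (-115 − 32) × 5/9 = -81.67 °C = 191.48 K.
For a reversible refrigerator, COP_R = T_C/(T_H − T_C) = 191.48/115.52 = 1.6576.
W = Q_C/COP_R = 525/1.6576 = 316.7 kJ.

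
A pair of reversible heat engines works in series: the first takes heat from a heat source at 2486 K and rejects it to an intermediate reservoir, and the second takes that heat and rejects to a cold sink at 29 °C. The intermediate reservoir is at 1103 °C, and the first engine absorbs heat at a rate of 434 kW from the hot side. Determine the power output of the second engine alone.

Ẇ₂ ≈ 187.5 kW

T_C = 29 °C → 29 + 273.15 = 302.15 K.
T_m = 1103 °C → 1103 + 273.15 = 1376.15 K.
Heat entering the second stage: Q_m = Q_H·(T_m/T_H) = 434 × 1376.15/2486.00 = 240.2 kW.
Second-stage efficiency η₂ = 1 − T_C/T_m = 1 − 302.15/1376.15 = 0.7804, so W₂ = η₂·Q_m = 187.5 kW.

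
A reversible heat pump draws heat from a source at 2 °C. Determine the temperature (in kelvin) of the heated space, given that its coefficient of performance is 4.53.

T_C = 2 °C → 2 + 273.15 = 275.15 K.
COP_HP = T_H/(T_H − T_C) ⇒ T_H = T_C·COP_HP/(COP_HP − 1) = 275.15 × 4.53/(4.53 − 1) = 353.1 K.

T_H ≈ 353.1 K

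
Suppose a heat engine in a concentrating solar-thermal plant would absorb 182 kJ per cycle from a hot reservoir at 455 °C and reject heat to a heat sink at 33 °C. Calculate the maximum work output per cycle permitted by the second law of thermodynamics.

T_H = 455 °C → 455 + 273.15 = 728.15 K.
T_C = 33 °C → 33 + 273.15 = 306.15 K.
No engine can exceed the Carnot limit: η_max = 1 − T_C/T_H = 1 − 306.15/728.15 = 0.5796.
W_max = η_max · Q_H = 0.5796 × 182 = 105.5 kJ.

W_max ≈ 105.5 kJ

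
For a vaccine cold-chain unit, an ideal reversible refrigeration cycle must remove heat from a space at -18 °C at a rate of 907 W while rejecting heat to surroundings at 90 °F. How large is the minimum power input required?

Ẇ_in ≈ 179 W

T_H = 90 °F → (90 − 32) × 5/9 = 32.22 °C = 305.37 K.
T_C = -18 °C → -18 + 273.15 = 255.15 K.
The reversible coefficient of performance is COP_R = T_C/(T_H − T_C) = 255.15/50.22 = 5.0804.
W = Q_C/COP_R = 907/5.0804 = 179 W.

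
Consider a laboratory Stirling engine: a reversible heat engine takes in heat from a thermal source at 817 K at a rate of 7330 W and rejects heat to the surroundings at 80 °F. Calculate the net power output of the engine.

Ẇ ≈ 4640 W

T_C = 80 °F → (80 − 32) × 5/9 = 26.67 °C = 299.82 K.
Carnot efficiency: η = 1 − T_C/T_H = 1 − 299.82/817.00 = 0.6330.
W = η·Q_H = 0.6330 × 7330 = 4640 W.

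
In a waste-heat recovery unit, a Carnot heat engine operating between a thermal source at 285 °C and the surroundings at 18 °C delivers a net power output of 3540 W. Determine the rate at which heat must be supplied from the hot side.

Q̇_H ≈ 7400 W

T_H = 285 °C → 285 + 273.15 = 558.15 K.
T_C = 18 °C → 18 + 273.15 = 291.15 K.
η_rev = 1 − T_C/T_H = 1 − 291.15/558.15 = 0.4784.
Q_H = W/η = 3540/0.4784 = 7400 W.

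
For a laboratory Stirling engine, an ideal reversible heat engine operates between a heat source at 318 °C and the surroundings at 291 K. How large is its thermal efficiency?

η ≈ 0.508

T_H = 318 °C → 318 + 273.15 = 591.15 K.
Carnot efficiency: η = 1 − T_C/T_H = 1 − 291.00/591.15 = 0.508.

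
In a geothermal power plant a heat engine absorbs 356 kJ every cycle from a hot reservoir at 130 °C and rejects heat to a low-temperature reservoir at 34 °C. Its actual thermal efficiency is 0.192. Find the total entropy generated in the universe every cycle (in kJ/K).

ΔS_univ ≈ 0.0535 kJ/K

T_H = 130 °C → 130 + 273.15 = 403.15 K.
T_C = 34 °C → 34 + 273.15 = 307.15 K.
W = η·Q_H = 0.192 × 356 = 68.35 kJ, so Q_C = Q_H − W = 287.6 kJ.
Entropy balance on the reservoirs: −Q_H/T_H = -0.8830 kJ/K, +Q_C/T_C = 0.9365 kJ/K.
ΔS_univ = −Q_H/T_H + Q_C/T_C = 0.0535 kJ/K (> 0, since η = 0.192 < η_Carnot = 0.238).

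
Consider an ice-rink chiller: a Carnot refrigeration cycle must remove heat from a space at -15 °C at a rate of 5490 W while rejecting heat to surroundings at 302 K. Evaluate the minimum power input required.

T_C = -15 °C → -15 + 273.15 = 258.15 K.
COP_R = T_C/(T_H − T_C) = 258.15/43.85 = 5.8871.
W = Q_C/COP_R = 5490/5.8871 = 933 W.

Ẇ_in ≈ 933 W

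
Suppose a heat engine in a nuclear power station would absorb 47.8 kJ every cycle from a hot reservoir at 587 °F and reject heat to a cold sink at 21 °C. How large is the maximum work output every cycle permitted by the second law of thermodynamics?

W_max ≈ 23.6 kJ

T_H = 587 °F → (587 − 32) × 5/9 = 308.33 °C = 581.48 K.
T_C = 21 °C → 21 + 273.15 = 294.15 K.
By the Carnot theorem, η_max = 1 − T_C/T_H = 1 − 294.15/581.48 = 0.4941.
W_max = η_max · Q_H = 0.4941 × 47.8 = 23.6 kJ.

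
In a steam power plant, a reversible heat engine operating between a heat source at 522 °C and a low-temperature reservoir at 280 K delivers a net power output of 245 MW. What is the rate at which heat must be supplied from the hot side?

T_H = 522 °C → 522 + 273.15 = 795.15 K.
For a reversible engine, η = 1 − T_C/T_H = 1 − 280.00/795.15 = 0.6479.
Q_H = W/η = 245/0.6479 = 378.2 MW.

Q̇_H ≈ 378.2 MW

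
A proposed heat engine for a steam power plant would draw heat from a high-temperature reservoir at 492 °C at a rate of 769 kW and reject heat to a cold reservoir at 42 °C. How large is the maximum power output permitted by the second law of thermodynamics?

Ẇ_max ≈ 452 kW

T_H = 492 °C → 492 + 273.15 = 765.15 K.
T_C = 42 °C → 42 + 273.15 = 315.15 K.
The upper bound on efficiency is η_max = 1 − T_C/T_H = 1 − 315.15/765.15 = 0.5881.
W_max = η_max · Q_H = 0.5881 × 769 = 452 kW.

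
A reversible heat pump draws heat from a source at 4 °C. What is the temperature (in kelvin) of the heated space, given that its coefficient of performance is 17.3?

T_C = 4 °C → 4 + 273.15 = 277.15 K.
COP_HP = T_H/(T_H − T_C) ⇒ T_H = T_C·COP_HP/(COP_HP − 1) = 277.15 × 17.3/(17.3 − 1) = 294 K.

T_H ≈ 294 K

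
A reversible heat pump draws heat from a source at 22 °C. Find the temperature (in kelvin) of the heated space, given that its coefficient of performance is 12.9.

T_C = 22 °C → 22 + 273.15 = 295.15 K.
COP_HP = T_H/(T_H − T_C) ⇒ T_H = T_C·COP_HP/(COP_HP − 1) = 295.15 × 12.9/(12.9 − 1) = 320 K.

T_H ≈ 320 K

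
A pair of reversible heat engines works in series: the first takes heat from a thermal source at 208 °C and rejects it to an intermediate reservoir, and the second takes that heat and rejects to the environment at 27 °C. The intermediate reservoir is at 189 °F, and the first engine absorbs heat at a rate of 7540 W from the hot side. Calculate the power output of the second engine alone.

T_H = 208 °C → 208 + 273.15 = 481.15 K.
T_C = 27 °C → 27 + 273.15 = 300.15 K.
T_m = 189 °F → (189 − 32) × 5/9 = 87.22 °C = 360.37 K.
Heat entering the second stage: Q_m = Q_H·(T_m/T_H) = 7540 × 360.37/481.15 = 5650 W.
Second-stage efficiency η₂ = 1 − T_C/T_m = 1 − 300.15/360.37 = 0.1671, so W₂ = η₂·Q_m = 944 W.

Ẇ₂ ≈ 944 W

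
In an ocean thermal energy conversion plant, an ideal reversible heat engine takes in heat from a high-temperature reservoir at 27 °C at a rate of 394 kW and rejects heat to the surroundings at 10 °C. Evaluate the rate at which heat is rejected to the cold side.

Q̇_C ≈ 372 kW

T_H = 27 °C → 27 + 273.15 = 300.15 K.
T_C = 10 °C → 10 + 273.15 = 283.15 K.
η_rev = 1 − T_C/T_H = 1 − 283.15/300.15 = 0.0566.
For a reversible cycle Q_C/Q_H = T_C/T_H, so Q_C = 394 × 283.15/300.15 = 372 kW.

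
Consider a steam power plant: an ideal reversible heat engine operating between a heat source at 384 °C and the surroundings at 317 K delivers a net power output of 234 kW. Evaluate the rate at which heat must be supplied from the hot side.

T_H = 384 °C → 384 + 273.15 = 657.15 K.
The Carnot efficiency is η = 1 − T_C/T_H = 1 − 317.00/657.15 = 0.5176.
Q_H = W/η = 234/0.5176 = 452 kW.

Q̇_H ≈ 452 kW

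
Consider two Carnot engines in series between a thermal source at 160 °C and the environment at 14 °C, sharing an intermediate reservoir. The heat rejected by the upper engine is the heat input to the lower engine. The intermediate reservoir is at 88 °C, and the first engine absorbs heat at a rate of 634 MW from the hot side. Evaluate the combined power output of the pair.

T_H = 160 °C → 160 + 273.15 = 433.15 K.
T_C = 14 °C → 14 + 273.15 = 287.15 K.
Two reversible stages in series are equivalent to a single Carnot engine between T_H and T_C, so η_total = 1 − T_C/T_H = 1 − 287.15/433.15 = 0.3371.
W_total = η_total · Q_H = 0.3371 × 634 = 213.7 MW.

Ẇ_total ≈ 213.7 MW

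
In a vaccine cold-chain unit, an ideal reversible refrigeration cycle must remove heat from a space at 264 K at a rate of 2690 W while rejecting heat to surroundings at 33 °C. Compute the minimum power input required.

Ẇ_in ≈ 429.5 W

T_H = 33 °C → 33 + 273.15 = 306.15 K.
For a reversible refrigerator, COP_R = T_C/(T_H − T_C) = 264.00/42.15 = 6.2633.
W = Q_C/COP_R = 2690/6.2633 = 429.5 W.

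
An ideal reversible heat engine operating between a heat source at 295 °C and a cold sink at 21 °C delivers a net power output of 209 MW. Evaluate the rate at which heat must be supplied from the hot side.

Q̇_H ≈ 433.4 MW

T_H = 295 °C → 295 + 273.15 = 568.15 K.
T_C = 21 °C → 21 + 273.15 = 294.15 K.
Since the cycle is reversible, η = 1 − T_C/T_H = 1 − 294.15/568.15 = 0.4823.
Q_H = W/η = 209/0.4823 = 433.4 MW.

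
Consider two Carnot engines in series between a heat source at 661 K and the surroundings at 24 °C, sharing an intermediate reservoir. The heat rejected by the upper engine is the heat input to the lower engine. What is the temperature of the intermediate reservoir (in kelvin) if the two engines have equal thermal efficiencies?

T_m ≈ 443 K

T_C = 24 °C → 24 + 273.15 = 297.15 K.
Equal efficiencies require 1 − T_m/T_H = 1 − T_C/T_m, i.e. T_m/T_H = T_C/T_m, so T_m = √(T_H·T_C) = √(661.00 × 297.15) = 443 K.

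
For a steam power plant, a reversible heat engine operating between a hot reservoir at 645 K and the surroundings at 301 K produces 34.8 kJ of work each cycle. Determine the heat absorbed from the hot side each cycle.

For a reversible engine, η = 1 − T_C/T_H = 1 − 301.00/645.00 = 0.5333.
Q_H = W/η = 34.8/0.5333 = 65.2 kJ.

Q_H ≈ 65.2 kJ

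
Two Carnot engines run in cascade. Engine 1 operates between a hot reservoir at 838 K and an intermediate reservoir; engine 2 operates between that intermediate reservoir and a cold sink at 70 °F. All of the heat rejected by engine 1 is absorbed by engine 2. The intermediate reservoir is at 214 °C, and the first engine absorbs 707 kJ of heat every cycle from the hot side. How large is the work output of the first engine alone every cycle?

T_C = 70 °F → (70 − 32) × 5/9 = 21.11 °C = 294.26 K.
T_m = 214 °C → 214 + 273.15 = 487.15 K.
First-stage efficiency η₁ = 1 − T_m/T_H = 1 − 487.15/838.00 = 0.4187.
W₁ = η₁·Q_H = 0.4187 × 707 = 296.0 kJ.

W₁ ≈ 296.0 kJ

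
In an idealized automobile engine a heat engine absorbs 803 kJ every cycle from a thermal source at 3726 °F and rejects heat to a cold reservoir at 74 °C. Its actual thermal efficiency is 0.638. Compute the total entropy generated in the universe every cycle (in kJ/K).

ΔS_univ ≈ 0.492 kJ/K

T_H = 3726 °F → (3726 − 32) × 5/9 = 2052.22 °C = 2325.37 K.
T_C = 74 °C → 74 + 273.15 = 347.15 K.
W = η·Q_H = 0.638 × 803 = 512.3 kJ, so Q_C = Q_H − W = 290.7 kJ.
Reservoir entropy changes: ΔS_H = −Q_H/T_H = −803/2325.37 = -0.3453 kJ/K and ΔS_C = +Q_C/T_C = 290.7/347.15 = 0.8373 kJ/K.
ΔS_univ = −Q_H/T_H + Q_C/T_C = 0.492 kJ/K (> 0, since η = 0.638 < η_Carnot = 0.851).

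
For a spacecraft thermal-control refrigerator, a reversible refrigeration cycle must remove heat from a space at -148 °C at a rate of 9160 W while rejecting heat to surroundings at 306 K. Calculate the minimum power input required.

T_C = -148 °C → -148 + 273.15 = 125.15 K.
Carnot COP: COP_R = T_C/(T_H − T_C) = 125.15/180.85 = 0.6920.
W = Q_C/COP_R = 9160/0.6920 = 13240 W.

Ẇ_in ≈ 13240 W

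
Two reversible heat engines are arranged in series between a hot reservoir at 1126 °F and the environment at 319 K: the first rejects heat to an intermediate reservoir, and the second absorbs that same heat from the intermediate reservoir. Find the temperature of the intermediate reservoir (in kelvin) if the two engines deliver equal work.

T_m ≈ 600.0 K

T_H = 1126 °F → (1126 − 32) × 5/9 = 607.78 °C = 880.93 K.
For reversible stages Q_m = Q_H·(T_m/T_H). Setting W₁ = Q_H(1 − T_m/T_H) equal to W₂ = Q_m(1 − T_C/T_m) = Q_H·(T_m − T_C)/T_H gives T_H − T_m = T_m − T_C, so T_m = (T_H + T_C)/2 = (880.93 + 319.00)/2 = 600.0 K.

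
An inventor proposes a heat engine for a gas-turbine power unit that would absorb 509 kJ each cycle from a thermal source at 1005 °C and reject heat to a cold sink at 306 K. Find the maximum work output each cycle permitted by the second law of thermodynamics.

T_H = 1005 °C → 1005 + 273.15 = 1278.15 K.
The second-law ceiling is the Carnot efficiency, η_max = 1 − T_C/T_H = 1 − 306.00/1278.15 = 0.7606.
W_max = η_max · Q_H = 0.7606 × 509 = 387 kJ.

W_max ≈ 387 kJ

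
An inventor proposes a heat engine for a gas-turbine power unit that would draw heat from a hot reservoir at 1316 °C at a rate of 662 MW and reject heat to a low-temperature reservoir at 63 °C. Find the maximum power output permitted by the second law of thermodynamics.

T_H = 1316 °C → 1316 + 273.15 = 1589.15 K.
T_C = 63 °C → 63 + 273.15 = 336.15 K.
By the Carnot theorem, η_max = 1 − T_C/T_H = 1 − 336.15/1589.15 = 0.7885.
W_max = η_max · Q_H = 0.7885 × 662 = 522 MW.

Ẇ_max ≈ 522 MW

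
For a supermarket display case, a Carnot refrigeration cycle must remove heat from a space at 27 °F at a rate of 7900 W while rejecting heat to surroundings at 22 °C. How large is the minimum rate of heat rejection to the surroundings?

Q̇_H ≈ 8620 W

T_H = 22 °C → 22 + 273.15 = 295.15 K.
T_C = 27 °F → (27 − 32) × 5/9 = -2.78 °C = 270.37 K.
For a reversible cycle Q_H/Q_C = T_H/T_C, so Q_H = Q_C·T_H/T_C = 7900 × 295.15/270.37 = 8620 W.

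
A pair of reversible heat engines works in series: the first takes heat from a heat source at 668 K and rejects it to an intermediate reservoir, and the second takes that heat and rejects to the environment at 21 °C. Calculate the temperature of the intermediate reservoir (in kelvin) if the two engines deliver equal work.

T_C = 21 °C → 21 + 273.15 = 294.15 K.
For reversible stages Q_m = Q_H·(T_m/T_H). Setting W₁ = Q_H(1 − T_m/T_H) equal to W₂ = Q_m(1 − T_C/T_m) = Q_H·(T_m − T_C)/T_H gives T_H − T_m = T_m − T_C, so T_m = (T_H + T_C)/2 = (668.00 + 294.15)/2 = 481.1 K.

T_m ≈ 481.1 K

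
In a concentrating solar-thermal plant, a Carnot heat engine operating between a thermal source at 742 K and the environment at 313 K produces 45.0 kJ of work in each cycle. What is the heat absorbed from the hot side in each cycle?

η_rev = 1 − T_C/T_H = 1 − 313.00/742.00 = 0.5782.
Q_H = W/η = 45.0/0.5782 = 77.8 kJ.

Q_H ≈ 77.8 kJ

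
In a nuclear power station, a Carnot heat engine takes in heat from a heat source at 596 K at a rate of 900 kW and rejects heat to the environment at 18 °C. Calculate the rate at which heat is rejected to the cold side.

T_C = 18 °C → 18 + 273.15 = 291.15 K.
Since the cycle is reversible, η = 1 − T_C/T_H = 1 − 291.15/596.00 = 0.5115.
For a reversible cycle Q_C/Q_H = T_C/T_H, so Q_C = 900 × 291.15/596.00 = 440 kW.

Q̇_C ≈ 440 kW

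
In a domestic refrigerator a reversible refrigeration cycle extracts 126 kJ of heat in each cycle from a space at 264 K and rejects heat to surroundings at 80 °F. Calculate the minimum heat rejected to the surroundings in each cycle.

T_H = 80 °F → (80 − 32) × 5/9 = 26.67 °C = 299.82 K.
For a reversible cycle Q_H/Q_C = T_H/T_C, so Q_H = Q_C·T_H/T_C = 126 × 299.82/264.00 = 143.1 kJ.

Q_H ≈ 143.1 kJ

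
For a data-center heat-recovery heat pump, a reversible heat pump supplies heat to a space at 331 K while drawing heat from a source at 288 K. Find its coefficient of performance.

COP_HP ≈ 7.698

For a reversible heat pump, COP_HP = T_H/(T_H − T_C) = 331.00/(331.00 − 288.00) = 7.698.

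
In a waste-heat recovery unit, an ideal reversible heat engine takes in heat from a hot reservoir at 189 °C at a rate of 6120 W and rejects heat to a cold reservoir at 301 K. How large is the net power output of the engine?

Ẇ ≈ 2134 W

T_H = 189 °C → 189 + 273.15 = 462.15 K.
Since the cycle is reversible, η = 1 − T_C/T_H = 1 − 301.00/462.15 = 0.3487.
W = η·Q_H = 0.3487 × 6120 = 2134 W.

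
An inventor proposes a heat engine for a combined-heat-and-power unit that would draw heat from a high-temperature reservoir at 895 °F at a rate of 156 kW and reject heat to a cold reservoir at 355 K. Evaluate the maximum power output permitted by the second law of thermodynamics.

Ẇ_max ≈ 82.4 kW

T_H = 895 °F → (895 − 32) × 5/9 = 479.44 °C = 752.59 K.
By the Carnot theorem, η_max = 1 − T_C/T_H = 1 − 355.00/752.59 = 0.5283.
W_max = η_max · Q_H = 0.5283 × 156 = 82.4 kW.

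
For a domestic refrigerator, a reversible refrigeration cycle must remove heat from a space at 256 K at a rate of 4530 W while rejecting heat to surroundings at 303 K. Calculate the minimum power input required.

Ẇ_in ≈ 832 W

For a reversible refrigerator, COP_R = T_C/(T_H − T_C) = 256.00/47.00 = 5.4468.
W = Q_C/COP_R = 4530/5.4468 = 832 W.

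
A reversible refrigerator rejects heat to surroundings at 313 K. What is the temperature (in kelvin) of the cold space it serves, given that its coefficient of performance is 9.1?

T_C ≈ 282 K

COP_R = T_C/(T_H − T_C) ⇒ T_C = T_H·COP_R/(1 + COP_R) = 313.00 × 9.1/(1 + 9.1) = 282 K.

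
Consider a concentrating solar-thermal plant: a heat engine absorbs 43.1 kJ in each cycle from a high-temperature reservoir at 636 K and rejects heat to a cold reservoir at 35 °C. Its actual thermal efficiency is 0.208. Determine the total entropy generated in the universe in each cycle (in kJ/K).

T_C = 35 °C → 35 + 273.15 = 308.15 K.
W = η·Q_H = 0.208 × 43.1 = 8.965 kJ, so Q_C = Q_H − W = 34.14 kJ.
Reservoir entropy changes: ΔS_H = −Q_H/T_H = −43.1/636.00 = -0.06777 kJ/K and ΔS_C = +Q_C/T_C = 34.14/308.15 = 0.1108 kJ/K.
ΔS_univ = −Q_H/T_H + Q_C/T_C = 0.0430 kJ/K (> 0, since η = 0.208 < η_Carnot = 0.515).

ΔS_univ ≈ 0.0430 kJ/K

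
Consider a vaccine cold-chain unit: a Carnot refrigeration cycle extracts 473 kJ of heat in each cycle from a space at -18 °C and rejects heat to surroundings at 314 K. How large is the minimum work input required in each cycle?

W_in ≈ 109 kJ

T_C = -18 °C → -18 + 273.15 = 255.15 K.
COP_R = T_C/(T_H − T_C) = 255.15/58.85 = 4.3356.
W = Q_C/COP_R = 473/4.3356 = 109 kJ.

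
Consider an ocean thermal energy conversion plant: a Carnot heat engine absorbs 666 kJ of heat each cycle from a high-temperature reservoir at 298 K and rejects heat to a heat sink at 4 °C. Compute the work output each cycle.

T_C = 4 °C → 4 + 273.15 = 277.15 K.
Carnot efficiency: η = 1 − T_C/T_H = 1 − 277.15/298.00 = 0.0700.
W = η·Q_H = 0.0700 × 666 = 46.6 kJ.

W ≈ 46.6 kJ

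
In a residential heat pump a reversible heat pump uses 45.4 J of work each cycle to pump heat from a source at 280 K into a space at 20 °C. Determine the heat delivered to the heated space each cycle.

Q_H ≈ 1010 J

T_H = 20 °C → 20 + 273.15 = 293.15 K.
COP_HP = T_H/(T_H − T_C) = 293.15/13.15 = 22.2928.
Q_H = COP_HP · W = 22.2928 × 45.4 = 1010 J.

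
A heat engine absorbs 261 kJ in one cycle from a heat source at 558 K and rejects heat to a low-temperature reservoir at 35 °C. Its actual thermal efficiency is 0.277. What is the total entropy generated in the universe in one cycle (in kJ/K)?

T_C = 35 °C → 35 + 273.15 = 308.15 K.
W = η·Q_H = 0.277 × 261 = 72.30 kJ, so Q_C = Q_H − W = 188.7 kJ.
Reservoir entropy changes: ΔS_H = −Q_H/T_H = −261/558.00 = -0.4677 kJ/K and ΔS_C = +Q_C/T_C = 188.7/308.15 = 0.6124 kJ/K.
ΔS_univ = −Q_H/T_H + Q_C/T_C = 0.145 kJ/K (> 0, since η = 0.277 < η_Carnot = 0.448).

ΔS_univ ≈ 0.145 kJ/K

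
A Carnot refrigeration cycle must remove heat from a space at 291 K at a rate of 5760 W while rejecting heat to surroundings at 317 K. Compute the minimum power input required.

Ẇ_in ≈ 515 W

Carnot COP: COP_R = T_C/(T_H − T_C) = 291.00/26.00 = 11.1923.
W = Q_C/COP_R = 5760/11.1923 = 515 W.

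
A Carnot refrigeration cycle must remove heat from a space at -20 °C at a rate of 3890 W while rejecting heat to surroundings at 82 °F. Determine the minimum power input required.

Ẇ_in ≈ 734.2 W

T_H = 82 °F → (82 − 32) × 5/9 = 27.78 °C = 300.93 K.
T_C = -20 °C → -20 + 273.15 = 253.15 K.
COP_R = T_C/(T_H − T_C) = 253.15/47.78 = 5.2985.
W = Q_C/COP_R = 3890/5.2985 = 734.2 W.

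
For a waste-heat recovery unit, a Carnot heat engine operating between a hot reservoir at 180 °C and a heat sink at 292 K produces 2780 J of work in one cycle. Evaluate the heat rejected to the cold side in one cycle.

Q_C ≈ 5040 J

T_H = 180 °C → 180 + 273.15 = 453.15 K.
For a reversible engine, η = 1 − T_C/T_H = 1 − 292.00/453.15 = 0.3556.
Since Q_C/Q_H = T_C/T_H and Q_H = W/η, Q_C = W·T_C/(T_H − T_C) = 2780 × 292.00/161.15 = 5040 J.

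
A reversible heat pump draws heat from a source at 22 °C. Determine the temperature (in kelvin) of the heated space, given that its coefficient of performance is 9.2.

T_C = 22 °C → 22 + 273.15 = 295.15 K.
COP_HP = T_H/(T_H − T_C) ⇒ T_H = T_C·COP_HP/(COP_HP − 1) = 295.15 × 9.2/(9.2 − 1) = 331.1 K.

T_H ≈ 331.1 K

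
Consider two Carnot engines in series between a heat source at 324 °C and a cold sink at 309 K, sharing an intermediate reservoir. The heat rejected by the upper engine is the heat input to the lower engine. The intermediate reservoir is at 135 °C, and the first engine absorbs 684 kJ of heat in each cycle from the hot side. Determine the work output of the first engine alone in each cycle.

W₁ ≈ 216 kJ

T_H = 324 °C → 324 + 273.15 = 597.15 K.
T_m = 135 °C → 135 + 273.15 = 408.15 K.
First-stage efficiency η₁ = 1 − T_m/T_H = 1 − 408.15/597.15 = 0.3165.
W₁ = η₁·Q_H = 0.3165 × 684 = 216 kJ.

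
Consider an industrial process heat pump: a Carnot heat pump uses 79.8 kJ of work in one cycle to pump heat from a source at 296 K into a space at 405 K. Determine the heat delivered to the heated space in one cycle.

Reversible heating COP: COP_HP = T_H/(T_H − T_C) = 405.00/109.00 = 3.7156.
Q_H = COP_HP · W = 3.7156 × 79.8 = 296.5 kJ.

Q_H ≈ 296.5 kJ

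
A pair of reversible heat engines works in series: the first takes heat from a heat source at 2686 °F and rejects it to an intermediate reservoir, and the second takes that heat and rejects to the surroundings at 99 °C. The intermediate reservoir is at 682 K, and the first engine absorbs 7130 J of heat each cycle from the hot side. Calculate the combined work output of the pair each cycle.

W_total ≈ 5612 J

T_H = 2686 °F → (2686 − 32) × 5/9 = 1474.44 °C = 1747.59 K.
T_C = 99 °C → 99 + 273.15 = 372.15 K.
Two reversible stages in series are equivalent to a single Carnot engine between T_H and T_C, so η_total = 1 − T_C/T_H = 1 − 372.15/1747.59 = 0.7871.
W_total = η_total · Q_H = 0.7871 × 7130 = 5612 J.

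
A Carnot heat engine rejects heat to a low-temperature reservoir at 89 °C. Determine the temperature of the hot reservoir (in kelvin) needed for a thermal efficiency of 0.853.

T_C = 89 °C → 89 + 273.15 = 362.15 K.
From η = 1 − T_C/T_H, solving for T_H gives T_H = T_C/(1 − η) = 362.15/(1 − 0.853) = 2460 K.

T_H ≈ 2460 K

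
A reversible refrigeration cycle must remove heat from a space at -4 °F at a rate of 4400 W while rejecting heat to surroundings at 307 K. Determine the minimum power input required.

T_C = -4 °F → (-4 − 32) × 5/9 = -20.00 °C = 253.15 K.
For a reversible refrigerator, COP_R = T_C/(T_H − T_C) = 253.15/53.85 = 4.7010.
W = Q_C/COP_R = 4400/4.7010 = 936 W.

Ẇ_in ≈ 936 W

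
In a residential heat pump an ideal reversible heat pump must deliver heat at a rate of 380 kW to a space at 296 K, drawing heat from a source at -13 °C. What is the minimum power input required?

Ẇ_in ≈ 46.0 kW

T_C = -13 °C → -13 + 273.15 = 260.15 K.
For a reversible heat pump, COP_HP = T_H/(T_H − T_C) = 296.00/35.85 = 8.2566.
W = Q_H/COP_HP = 380/8.2566 = 46.0 kW.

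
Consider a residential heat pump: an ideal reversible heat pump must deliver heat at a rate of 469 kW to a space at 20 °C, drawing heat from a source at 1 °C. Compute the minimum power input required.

T_H = 20 °C → 20 + 273.15 = 293.15 K.
T_C = 1 °C → 1 + 273.15 = 274.15 K.
COP_HP = T_H/(T_H − T_C) = 293.15/19.00 = 15.4289.
W = Q_H/COP_HP = 469/15.4289 = 30.4 kW.

Ẇ_in ≈ 30.4 kW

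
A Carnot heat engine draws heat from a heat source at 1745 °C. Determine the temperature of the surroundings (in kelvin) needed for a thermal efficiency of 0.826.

T_C ≈ 351.2 K

T_H = 1745 °C → 1745 + 273.15 = 2018.15 K.
From η = 1 − T_C/T_H, T_C = T_H·(1 − η) = 2018.15 × (1 − 0.826) = 351.2 K.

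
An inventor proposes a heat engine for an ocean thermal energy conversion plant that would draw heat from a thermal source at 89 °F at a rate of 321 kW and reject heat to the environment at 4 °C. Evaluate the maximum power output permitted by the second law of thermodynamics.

Ẇ_max ≈ 29.1 kW

T_H = 89 °F → (89 − 32) × 5/9 = 31.67 °C = 304.82 K.
T_C = 4 °C → 4 + 273.15 = 277.15 K.
By the Carnot theorem, η_max = 1 − T_C/T_H = 1 − 277.15/304.82 = 0.0908.
W_max = η_max · Q_H = 0.0908 × 321 = 29.1 kW.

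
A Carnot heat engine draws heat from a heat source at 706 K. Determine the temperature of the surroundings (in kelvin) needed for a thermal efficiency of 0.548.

From η = 1 − T_C/T_H, T_C = T_H·(1 − η) = 706.00 × (1 − 0.548) = 319.1 K.

T_C ≈ 319.1 K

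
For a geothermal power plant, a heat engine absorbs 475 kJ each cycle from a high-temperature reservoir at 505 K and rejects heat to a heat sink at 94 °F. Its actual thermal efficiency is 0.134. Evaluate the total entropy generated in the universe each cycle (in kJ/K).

T_C = 94 °F → (94 − 32) × 5/9 = 34.44 °C = 307.59 K.
W = η·Q_H = 0.134 × 475 = 63.65 kJ, so Q_C = Q_H − W = 411.4 kJ.
Reservoir entropy changes: ΔS_H = −Q_H/T_H = −475/505.00 = -0.9406 kJ/K and ΔS_C = +Q_C/T_C = 411.4/307.59 = 1.337 kJ/K.
ΔS_univ = −Q_H/T_H + Q_C/T_C = 0.3967 kJ/K (> 0, since η = 0.134 < η_Carnot = 0.391).

ΔS_univ ≈ 0.3967 kJ/K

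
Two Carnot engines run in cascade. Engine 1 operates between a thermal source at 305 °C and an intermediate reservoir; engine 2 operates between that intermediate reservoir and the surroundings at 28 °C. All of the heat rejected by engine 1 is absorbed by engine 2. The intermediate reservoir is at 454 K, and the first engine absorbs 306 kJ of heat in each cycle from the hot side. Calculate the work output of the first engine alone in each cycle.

T_H = 305 °C → 305 + 273.15 = 578.15 K.
T_C = 28 °C → 28 + 273.15 = 301.15 K.
First-stage efficiency η₁ = 1 − T_m/T_H = 1 − 454.00/578.15 = 0.2147.
W₁ = η₁·Q_H = 0.2147 × 306 = 65.71 kJ.

W₁ ≈ 65.71 kJ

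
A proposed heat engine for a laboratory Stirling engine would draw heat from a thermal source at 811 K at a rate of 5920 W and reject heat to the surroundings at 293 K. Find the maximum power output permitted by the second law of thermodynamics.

The upper bound on efficiency is η_max = 1 − T_C/T_H = 1 − 293.00/811.00 = 0.6387.
W_max = η_max · Q_H = 0.6387 × 5920 = 3780 W.

Ẇ_max ≈ 3780 W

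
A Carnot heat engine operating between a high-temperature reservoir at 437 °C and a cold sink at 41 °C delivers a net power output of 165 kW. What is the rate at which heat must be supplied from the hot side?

T_H = 437 °C → 437 + 273.15 = 710.15 K.
T_C = 41 °C → 41 + 273.15 = 314.15 K.
Since the cycle is reversible, η = 1 − T_C/T_H = 1 − 314.15/710.15 = 0.5576.
Q_H = W/η = 165/0.5576 = 295.9 kW.

Q̇_H ≈ 295.9 kW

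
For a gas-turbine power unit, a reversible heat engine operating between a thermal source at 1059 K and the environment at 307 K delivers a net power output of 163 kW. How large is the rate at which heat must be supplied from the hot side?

Carnot efficiency: η = 1 − T_C/T_H = 1 − 307.00/1059.00 = 0.7101.
Q_H = W/η = 163/0.7101 = 230 kW.

Q̇_H ≈ 230 kW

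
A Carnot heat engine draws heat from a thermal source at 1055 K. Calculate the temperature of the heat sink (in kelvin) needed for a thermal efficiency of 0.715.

T_C ≈ 301 K

From η = 1 − T_C/T_H, T_C = T_H·(1 − η) = 1055.00 × (1 − 0.715) = 301 K.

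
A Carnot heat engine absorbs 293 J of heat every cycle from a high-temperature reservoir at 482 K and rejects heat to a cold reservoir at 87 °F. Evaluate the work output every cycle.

T_C = 87 °F → (87 − 32) × 5/9 = 30.56 °C = 303.71 K.
Since the cycle is reversible, η = 1 − T_C/T_H = 1 − 303.71/482.00 = 0.3699.
W = η·Q_H = 0.3699 × 293 = 108 J.

W ≈ 108 J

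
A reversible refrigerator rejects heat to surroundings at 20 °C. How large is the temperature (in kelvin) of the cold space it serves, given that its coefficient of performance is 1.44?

T_H = 20 °C → 20 + 273.15 = 293.15 K.
COP_R = T_C/(T_H − T_C) ⇒ T_C = T_H·COP_R/(1 + COP_R) = 293.15 × 1.44/(1 + 1.44) = 173 K.

T_C ≈ 173 K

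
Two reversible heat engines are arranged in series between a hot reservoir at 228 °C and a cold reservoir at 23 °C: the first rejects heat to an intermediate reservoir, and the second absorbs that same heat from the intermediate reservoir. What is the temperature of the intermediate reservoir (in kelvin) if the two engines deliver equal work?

T_m ≈ 399 K

T_H = 228 °C → 228 + 273.15 = 501.15 K.
T_C = 23 °C → 23 + 273.15 = 296.15 K.
For reversible stages Q_m = Q_H·(T_m/T_H). Setting W₁ = Q_H(1 − T_m/T_H) equal to W₂ = Q_m(1 − T_C/T_m) = Q_H·(T_m − T_C)/T_H gives T_H − T_m = T_m − T_C, so T_m = (T_H + T_C)/2 = (501.15 + 296.15)/2 = 399 K.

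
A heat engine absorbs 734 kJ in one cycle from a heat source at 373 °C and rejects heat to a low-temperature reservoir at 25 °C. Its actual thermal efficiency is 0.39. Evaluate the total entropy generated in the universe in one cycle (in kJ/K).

ΔS_univ ≈ 0.366 kJ/K

T_H = 373 °C → 373 + 273.15 = 646.15 K.
T_C = 25 °C → 25 + 273.15 = 298.15 K.
W = η·Q_H = 0.39 × 734 = 286.3 kJ, so Q_C = Q_H − W = 447.7 kJ.
Reservoir entropy changes: ΔS_H = −Q_H/T_H = −734/646.15 = -1.136 kJ/K and ΔS_C = +Q_C/T_C = 447.7/298.15 = 1.502 kJ/K.
ΔS_univ = −Q_H/T_H + Q_C/T_C = 0.366 kJ/K (> 0, since η = 0.39 < η_Carnot = 0.539).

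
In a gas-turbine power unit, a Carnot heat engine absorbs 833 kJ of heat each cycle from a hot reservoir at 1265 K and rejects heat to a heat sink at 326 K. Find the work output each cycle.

Since the cycle is reversible, η = 1 − T_C/T_H = 1 − 326.00/1265.00 = 0.7423.
W = η·Q_H = 0.7423 × 833 = 618 kJ.

W ≈ 618 kJ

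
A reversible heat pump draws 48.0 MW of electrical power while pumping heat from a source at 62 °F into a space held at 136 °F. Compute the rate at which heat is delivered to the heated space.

Q̇_H ≈ 386.4 MW

T_H = 136 °F → (136 − 32) × 5/9 = 57.78 °C = 330.93 K.
T_C = 62 °F → (62 − 32) × 5/9 = 16.67 °C = 289.82 K.
Reversible heating COP: COP_HP = T_H/(T_H − T_C) = 330.93/41.11 = 8.0496.
Q_H = COP_HP · W = 8.0496 × 48.0 = 386.4 MW.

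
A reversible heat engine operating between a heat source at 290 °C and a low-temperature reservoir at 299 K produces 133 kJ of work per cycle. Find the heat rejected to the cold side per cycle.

T_H = 290 °C → 290 + 273.15 = 563.15 K.
η_rev = 1 − T_C/T_H = 1 − 299.00/563.15 = 0.4691.
Since Q_C/Q_H = T_C/T_H and Q_H = W/η, Q_C = W·T_C/(T_H − T_C) = 133 × 299.00/264.15 = 150.5 kJ.

Q_C ≈ 150.5 kJ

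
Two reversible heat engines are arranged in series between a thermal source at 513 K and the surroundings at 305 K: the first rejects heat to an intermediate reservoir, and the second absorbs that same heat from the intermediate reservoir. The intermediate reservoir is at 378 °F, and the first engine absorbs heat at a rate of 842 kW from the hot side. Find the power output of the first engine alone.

Ẇ₁ ≈ 78.2 kW

T_m = 378 °F → (378 − 32) × 5/9 = 192.22 °C = 465.37 K.
First-stage efficiency η₁ = 1 − T_m/T_H = 1 − 465.37/513.00 = 0.0928.
W₁ = η₁·Q_H = 0.0928 × 842 = 78.2 kW.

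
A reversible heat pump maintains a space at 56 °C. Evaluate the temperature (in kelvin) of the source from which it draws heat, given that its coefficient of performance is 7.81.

T_C ≈ 287 K

T_H = 56 °C → 56 + 273.15 = 329.15 K.
COP_HP = T_H/(T_H − T_C) ⇒ T_C = T_H·(COP_HP − 1)/COP_HP = 329.15 × (7.81 − 1)/7.81 = 287 K.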